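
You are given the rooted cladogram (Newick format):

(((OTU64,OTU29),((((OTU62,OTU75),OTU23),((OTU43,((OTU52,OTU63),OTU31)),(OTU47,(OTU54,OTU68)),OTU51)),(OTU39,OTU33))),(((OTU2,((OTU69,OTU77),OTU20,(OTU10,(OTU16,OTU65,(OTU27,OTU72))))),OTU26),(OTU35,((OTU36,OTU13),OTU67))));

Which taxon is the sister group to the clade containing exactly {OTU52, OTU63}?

OTU31

The clade containing exactly {OTU52, OTU63} attaches to the tree at the node subtending ((OTU52,OTU63),OTU31).
The other lineage descending from that same node — the sister group — is the single tip OTU31.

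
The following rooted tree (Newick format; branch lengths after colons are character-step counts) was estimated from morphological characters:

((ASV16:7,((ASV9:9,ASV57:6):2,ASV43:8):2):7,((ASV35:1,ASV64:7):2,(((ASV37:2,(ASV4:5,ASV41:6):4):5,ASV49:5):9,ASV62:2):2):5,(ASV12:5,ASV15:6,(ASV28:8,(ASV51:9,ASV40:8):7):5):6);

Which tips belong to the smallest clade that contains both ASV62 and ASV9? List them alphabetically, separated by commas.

Tracing ASV62: it sits inside (((ASV37,(ASV4,ASV41)),ASV49),ASV62).
Tracing ASV9: it sits inside (ASV9,ASV57).
The smallest clade enclosing both is the whole tree (their MRCA is the root), so the answer is all 16 tips in alphabetical order.

ASV12, ASV15, ASV16, ASV28, ASV35, ASV37, ASV4, ASV40, ASV41, ASV43, ASV49, ASV51, ASV57, ASV62, ASV64, ASV9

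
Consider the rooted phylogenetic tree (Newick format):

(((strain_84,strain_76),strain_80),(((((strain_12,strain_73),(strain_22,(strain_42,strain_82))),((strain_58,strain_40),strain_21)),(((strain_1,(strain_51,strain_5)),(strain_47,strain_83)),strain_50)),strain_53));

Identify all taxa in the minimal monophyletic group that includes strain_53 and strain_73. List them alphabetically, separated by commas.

Tracing strain_53: it sits inside (((((strain_12,strain_73),(strain_22,(strain_42,strain_82))),((strain_58,strain_40),strain_21)),(((strain_1,(strain_51,strain_5)),(strain_47,strain_83)),strain_50)),strain_53).
Tracing strain_73: it sits inside (strain_12,strain_73).
The smallest clade enclosing both is (((((strain_12,strain_73),(strain_22,(strain_42,strain_82))),((strain_58,strain_40),strain_21)),(((strain_1,(strain_51,strain_5)),(strain_47,strain_83)),strain_50)),strain_53); the answer is its 15 terminal taxa in alphabetical order.

strain_1, strain_12, strain_21, strain_22, strain_40, strain_42, strain_47, strain_5, strain_50, strain_51, strain_53, strain_58, strain_73, strain_82, strain_83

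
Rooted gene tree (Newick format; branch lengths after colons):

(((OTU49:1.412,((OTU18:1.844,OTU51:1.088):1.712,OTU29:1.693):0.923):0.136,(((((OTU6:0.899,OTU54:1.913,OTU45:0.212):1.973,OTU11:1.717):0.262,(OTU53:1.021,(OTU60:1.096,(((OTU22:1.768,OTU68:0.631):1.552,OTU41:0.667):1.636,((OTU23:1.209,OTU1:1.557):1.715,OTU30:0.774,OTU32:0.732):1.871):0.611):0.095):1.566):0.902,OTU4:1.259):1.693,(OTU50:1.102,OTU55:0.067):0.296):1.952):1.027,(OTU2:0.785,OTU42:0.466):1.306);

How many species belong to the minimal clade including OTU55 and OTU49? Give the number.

20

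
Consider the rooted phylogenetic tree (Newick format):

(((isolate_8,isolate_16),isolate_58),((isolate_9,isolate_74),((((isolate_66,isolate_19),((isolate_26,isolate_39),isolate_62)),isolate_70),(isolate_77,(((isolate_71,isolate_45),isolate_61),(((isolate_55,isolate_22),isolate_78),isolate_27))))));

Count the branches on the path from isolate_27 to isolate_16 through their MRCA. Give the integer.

The MRCA of isolate_27 and isolate_16 is the root of the tree.
From isolate_27 up to that node: 6 branches. From isolate_16 up to the same node: 3 branches. Total: 6 + 3 = 9.

9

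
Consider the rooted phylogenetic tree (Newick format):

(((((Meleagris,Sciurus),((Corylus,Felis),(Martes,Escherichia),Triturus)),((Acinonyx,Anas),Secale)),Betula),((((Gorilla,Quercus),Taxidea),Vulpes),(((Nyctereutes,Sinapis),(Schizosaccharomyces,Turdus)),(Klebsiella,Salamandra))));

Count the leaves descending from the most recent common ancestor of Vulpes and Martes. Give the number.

The MRCA of Vulpes and Martes is the root, so the clade is the entire tree.
That clade contains 21 terminal taxa: Acinonyx, Anas, Betula, Corylus, Escherichia, Felis, Gorilla, Klebsiella, Martes, Meleagris, Nyctereutes, Quercus, Salamandra, Schizosaccharomyces, Sciurus, Secale, Sinapis, Taxidea, Triturus, Turdus, Vulpes.

21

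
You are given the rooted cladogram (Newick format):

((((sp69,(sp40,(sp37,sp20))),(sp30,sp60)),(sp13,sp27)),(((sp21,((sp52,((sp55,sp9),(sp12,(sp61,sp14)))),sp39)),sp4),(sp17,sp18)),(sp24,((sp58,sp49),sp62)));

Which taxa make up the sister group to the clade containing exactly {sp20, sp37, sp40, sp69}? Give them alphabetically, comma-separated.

sp30, sp60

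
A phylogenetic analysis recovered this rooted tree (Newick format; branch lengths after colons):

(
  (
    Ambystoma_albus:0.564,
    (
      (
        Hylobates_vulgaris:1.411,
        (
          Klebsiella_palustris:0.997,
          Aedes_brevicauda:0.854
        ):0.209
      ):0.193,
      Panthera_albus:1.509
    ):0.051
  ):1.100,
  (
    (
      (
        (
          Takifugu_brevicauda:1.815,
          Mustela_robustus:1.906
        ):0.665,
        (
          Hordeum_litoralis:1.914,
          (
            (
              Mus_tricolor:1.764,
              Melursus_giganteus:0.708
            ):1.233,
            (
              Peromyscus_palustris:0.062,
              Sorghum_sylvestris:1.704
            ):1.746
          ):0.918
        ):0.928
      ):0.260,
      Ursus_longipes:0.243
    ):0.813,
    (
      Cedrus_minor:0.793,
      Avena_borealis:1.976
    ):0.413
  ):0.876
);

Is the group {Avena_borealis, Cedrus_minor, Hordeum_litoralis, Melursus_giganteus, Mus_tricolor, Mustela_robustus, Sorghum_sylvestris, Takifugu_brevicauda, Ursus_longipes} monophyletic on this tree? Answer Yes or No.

The MRCA of the listed taxa subtends ((((Takifugu_brevicauda,Mustela_robustus),(Hordeum_litoralis,((Mus_tricolor,Melursus_giganteus),(Peromyscus_palustris,Sorghum_sylvestris)))),Ursus_longipes),(Cedrus_minor,Avena_borealis)).
That clade also contains Peromyscus_palustris, which is not in the proposed group, so the group is not monophyletic.

No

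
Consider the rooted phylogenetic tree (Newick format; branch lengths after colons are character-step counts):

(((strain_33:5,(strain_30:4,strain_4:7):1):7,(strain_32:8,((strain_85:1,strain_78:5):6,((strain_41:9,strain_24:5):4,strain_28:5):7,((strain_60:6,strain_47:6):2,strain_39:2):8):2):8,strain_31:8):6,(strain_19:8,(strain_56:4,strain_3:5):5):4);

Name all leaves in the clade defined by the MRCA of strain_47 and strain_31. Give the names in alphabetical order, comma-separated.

Tracing strain_47: it sits inside (strain_60,strain_47).
Tracing strain_31: it sits inside ((strain_33,(strain_30,strain_4)),(strain_32,((strain_85,strain_78),((strain_41,strain_24),strain_28),((strain_60,strain_47),strain_39))),strain_31).
The smallest clade enclosing both is ((strain_33,(strain_30,strain_4)),(strain_32,((strain_85,strain_78),((strain_41,strain_24),strain_28),((strain_60,strain_47),strain_39))),strain_31); the answer is its 13 terminal taxa in alphabetical order.

strain_24, strain_28, strain_30, strain_31, strain_32, strain_33, strain_39, strain_4, strain_41, strain_47, strain_60, strain_78, strain_85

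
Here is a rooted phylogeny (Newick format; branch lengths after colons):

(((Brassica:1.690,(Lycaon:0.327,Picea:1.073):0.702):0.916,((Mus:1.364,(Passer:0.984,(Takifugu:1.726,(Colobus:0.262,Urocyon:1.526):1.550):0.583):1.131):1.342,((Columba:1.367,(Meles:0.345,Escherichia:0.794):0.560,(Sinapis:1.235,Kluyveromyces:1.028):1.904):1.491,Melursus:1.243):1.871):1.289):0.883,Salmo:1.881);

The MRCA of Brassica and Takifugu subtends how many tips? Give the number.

The MRCA of Brassica and Takifugu is the node subtending ((Brassica,(Lycaon,Picea)),((Mus,(Passer,(Takifugu,(Colobus,Urocyon)))),((Columba,(Meles,Escherichia),(Sinapis,Kluyveromyces)),Melursus))).
That clade contains 14 terminal taxa: Brassica, Colobus, Columba, Escherichia, Kluyveromyces, Lycaon, Meles, Melursus, Mus, Passer, Picea, Sinapis, Takifugu, Urocyon.

14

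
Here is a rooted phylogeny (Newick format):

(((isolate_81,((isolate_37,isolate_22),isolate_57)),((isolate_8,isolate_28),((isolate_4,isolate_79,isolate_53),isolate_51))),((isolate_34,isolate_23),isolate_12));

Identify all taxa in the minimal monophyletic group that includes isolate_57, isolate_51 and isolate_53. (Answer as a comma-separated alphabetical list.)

isolate_22, isolate_28, isolate_37, isolate_4, isolate_51, isolate_53, isolate_57, isolate_79, isolate_8, isolate_81

Tracing isolate_57: it sits inside ((isolate_37,isolate_22),isolate_57).
Tracing isolate_51: it sits inside ((isolate_4,isolate_79,isolate_53),isolate_51).
Tracing isolate_53: it sits inside (isolate_4,isolate_79,isolate_53).
The smallest clade enclosing all 3 is ((isolate_81,((isolate_37,isolate_22),isolate_57)),((isolate_8,isolate_28),((isolate_4,isolate_79,isolate_53),isolate_51))); the answer is its 10 terminal taxa in alphabetical order.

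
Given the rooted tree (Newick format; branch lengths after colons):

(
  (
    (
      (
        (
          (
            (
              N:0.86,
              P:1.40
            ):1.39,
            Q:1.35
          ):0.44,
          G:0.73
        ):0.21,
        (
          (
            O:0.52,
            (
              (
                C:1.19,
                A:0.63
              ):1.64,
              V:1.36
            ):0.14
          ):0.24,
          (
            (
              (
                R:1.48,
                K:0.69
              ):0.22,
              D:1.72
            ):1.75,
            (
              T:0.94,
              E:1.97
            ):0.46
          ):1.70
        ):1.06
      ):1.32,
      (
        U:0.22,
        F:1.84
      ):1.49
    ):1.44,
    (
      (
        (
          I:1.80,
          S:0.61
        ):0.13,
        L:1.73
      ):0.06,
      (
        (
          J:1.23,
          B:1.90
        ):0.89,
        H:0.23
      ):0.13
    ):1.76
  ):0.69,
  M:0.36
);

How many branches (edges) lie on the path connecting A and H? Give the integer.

The MRCA of A and H is the node subtending ((((((N,P),Q),G),((O,((C,A),V)),(((R,K),D),(T,E)))),(U,F)),(((I,S),L),((J,B),H))).
From A up to that node: 7 branches. From H up to the same node: 3 branches. Total: 7 + 3 = 10.

10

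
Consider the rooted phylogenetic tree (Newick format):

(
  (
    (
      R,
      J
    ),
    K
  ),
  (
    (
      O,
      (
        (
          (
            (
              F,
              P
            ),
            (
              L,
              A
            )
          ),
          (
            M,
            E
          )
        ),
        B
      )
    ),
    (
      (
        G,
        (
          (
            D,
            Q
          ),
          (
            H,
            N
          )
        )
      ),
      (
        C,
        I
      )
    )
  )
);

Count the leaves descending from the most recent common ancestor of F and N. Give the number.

15

The MRCA of F and N is the node subtending ((O,((((F,P),(L,A)),(M,E)),B)),((G,((D,Q),(H,N))),(C,I))).
That clade contains 15 terminal taxa: A, B, C, D, E, F, G, H, I, L, M, N, O, P, Q.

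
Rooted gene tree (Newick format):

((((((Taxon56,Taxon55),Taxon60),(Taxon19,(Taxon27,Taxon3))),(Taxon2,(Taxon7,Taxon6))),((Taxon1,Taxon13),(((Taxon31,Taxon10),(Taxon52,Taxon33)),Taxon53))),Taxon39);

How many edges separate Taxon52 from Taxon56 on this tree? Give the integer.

The MRCA of Taxon52 and Taxon56 is the node subtending (((((Taxon56,Taxon55),Taxon60),(Taxon19,(Taxon27,Taxon3))),(Taxon2,(Taxon7,Taxon6))),((Taxon1,Taxon13),(((Taxon31,Taxon10),(Taxon52,Taxon33)),Taxon53))).
From Taxon52 up to that node: 5 branches. From Taxon56 up to the same node: 5 branches. Total: 5 + 5 = 10.

10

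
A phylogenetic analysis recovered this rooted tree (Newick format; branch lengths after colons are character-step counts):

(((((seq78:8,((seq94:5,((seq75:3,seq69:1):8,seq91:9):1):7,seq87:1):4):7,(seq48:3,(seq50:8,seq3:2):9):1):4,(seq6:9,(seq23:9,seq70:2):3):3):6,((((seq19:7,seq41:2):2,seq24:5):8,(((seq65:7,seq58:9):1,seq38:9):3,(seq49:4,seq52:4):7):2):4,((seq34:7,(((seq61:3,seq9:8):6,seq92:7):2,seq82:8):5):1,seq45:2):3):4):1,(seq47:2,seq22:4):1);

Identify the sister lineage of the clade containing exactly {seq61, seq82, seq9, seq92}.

The clade containing exactly {seq61, seq82, seq9, seq92} attaches to the tree at the node subtending (seq34,(((seq61,seq9),seq92),seq82)).
The other lineage descending from that same node — the sister group — is the single tip seq34.

seq34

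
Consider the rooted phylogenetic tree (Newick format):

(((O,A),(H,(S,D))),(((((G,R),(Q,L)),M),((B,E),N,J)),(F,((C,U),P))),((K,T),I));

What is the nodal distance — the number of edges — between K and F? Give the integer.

6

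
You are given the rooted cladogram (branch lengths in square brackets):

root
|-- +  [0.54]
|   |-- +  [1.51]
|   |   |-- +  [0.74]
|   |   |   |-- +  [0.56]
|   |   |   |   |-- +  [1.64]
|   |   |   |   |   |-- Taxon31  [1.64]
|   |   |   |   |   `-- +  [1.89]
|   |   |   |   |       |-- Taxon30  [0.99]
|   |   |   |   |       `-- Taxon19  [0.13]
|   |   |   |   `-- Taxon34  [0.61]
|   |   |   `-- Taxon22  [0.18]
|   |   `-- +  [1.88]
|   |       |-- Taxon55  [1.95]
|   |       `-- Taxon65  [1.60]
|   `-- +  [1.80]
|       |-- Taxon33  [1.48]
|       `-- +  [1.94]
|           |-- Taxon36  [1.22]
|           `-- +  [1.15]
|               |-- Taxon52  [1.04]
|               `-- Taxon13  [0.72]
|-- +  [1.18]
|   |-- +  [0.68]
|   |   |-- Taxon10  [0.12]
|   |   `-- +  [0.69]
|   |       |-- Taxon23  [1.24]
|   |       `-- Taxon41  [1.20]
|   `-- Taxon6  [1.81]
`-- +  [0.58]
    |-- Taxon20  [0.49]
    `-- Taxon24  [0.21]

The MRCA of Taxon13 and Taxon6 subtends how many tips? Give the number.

17

The MRCA of Taxon13 and Taxon6 is the root, so the clade is the entire tree.
That clade contains 17 terminal taxa: Taxon10, Taxon13, Taxon19, Taxon20, Taxon22, Taxon23, Taxon24, Taxon30, Taxon31, Taxon33, Taxon34, Taxon36, Taxon41, Taxon52, Taxon55, Taxon6, Taxon65.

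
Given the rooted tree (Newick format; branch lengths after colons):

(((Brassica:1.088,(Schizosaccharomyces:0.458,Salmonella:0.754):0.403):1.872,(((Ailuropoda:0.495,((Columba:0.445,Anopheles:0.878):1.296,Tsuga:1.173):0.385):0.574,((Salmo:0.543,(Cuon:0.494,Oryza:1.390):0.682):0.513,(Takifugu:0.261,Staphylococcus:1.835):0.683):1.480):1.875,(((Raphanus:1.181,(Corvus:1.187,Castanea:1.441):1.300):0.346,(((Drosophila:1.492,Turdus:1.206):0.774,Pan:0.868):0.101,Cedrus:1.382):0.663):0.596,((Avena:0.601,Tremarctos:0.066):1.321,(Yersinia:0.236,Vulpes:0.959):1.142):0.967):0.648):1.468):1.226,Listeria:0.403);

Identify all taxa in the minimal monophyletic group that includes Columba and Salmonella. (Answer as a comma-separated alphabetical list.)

Tracing Columba: it sits inside (Columba,Anopheles).
Tracing Salmonella: it sits inside (Schizosaccharomyces,Salmonella).
The smallest clade enclosing both is ((Brassica,(Schizosaccharomyces,Salmonella)),(((Ailuropoda,((Columba,Anopheles),Tsuga)),((Salmo,(Cuon,Oryza)),(Takifugu,Staphylococcus))),(((Raphanus,(Corvus,Castanea)),(((Drosophila,Turdus),Pan),Cedrus)),((Avena,Tremarctos),(Yersinia,Vulpes))))); the answer is its 23 terminal taxa in alphabetical order.

Ailuropoda, Anopheles, Avena, Brassica, Castanea, Cedrus, Columba, Corvus, Cuon, Drosophila, Oryza, Pan, Raphanus, Salmo, Salmonella, Schizosaccharomyces, Staphylococcus, Takifugu, Tremarctos, Tsuga, Turdus, Vulpes, Yersinia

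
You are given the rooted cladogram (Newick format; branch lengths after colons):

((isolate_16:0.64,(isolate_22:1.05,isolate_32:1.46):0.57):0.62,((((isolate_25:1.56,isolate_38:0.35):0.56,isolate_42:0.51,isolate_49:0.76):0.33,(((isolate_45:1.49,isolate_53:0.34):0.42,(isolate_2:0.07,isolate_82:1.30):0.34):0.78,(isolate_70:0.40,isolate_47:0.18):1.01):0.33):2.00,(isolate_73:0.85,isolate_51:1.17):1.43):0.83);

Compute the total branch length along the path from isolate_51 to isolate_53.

The path runs isolate_51 → … → MRCA → … → isolate_53; the MRCA is the node subtending ((((isolate_25,isolate_38),isolate_42,isolate_49),(((isolate_45,isolate_53),(isolate_2,isolate_82)),(isolate_70,isolate_47))),(isolate_73,isolate_51)).
Branch lengths along that path: 1.17 + 1.43 + 2.00 + 0.33 + 0.78 + 0.42 + 0.34 = 6.47.

6.47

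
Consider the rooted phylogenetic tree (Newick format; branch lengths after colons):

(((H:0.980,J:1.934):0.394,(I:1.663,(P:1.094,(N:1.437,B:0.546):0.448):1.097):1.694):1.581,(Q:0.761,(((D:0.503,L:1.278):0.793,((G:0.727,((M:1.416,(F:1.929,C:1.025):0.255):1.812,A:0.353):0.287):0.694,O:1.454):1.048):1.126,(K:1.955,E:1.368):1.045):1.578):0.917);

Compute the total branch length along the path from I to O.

The path runs I → … → MRCA → … → O; the MRCA is the root of the tree.
Branch lengths along that path: 1.663 + 1.694 + 1.581 + 0.917 + 1.578 + 1.126 + 1.048 + 1.454 = 11.061.

11.061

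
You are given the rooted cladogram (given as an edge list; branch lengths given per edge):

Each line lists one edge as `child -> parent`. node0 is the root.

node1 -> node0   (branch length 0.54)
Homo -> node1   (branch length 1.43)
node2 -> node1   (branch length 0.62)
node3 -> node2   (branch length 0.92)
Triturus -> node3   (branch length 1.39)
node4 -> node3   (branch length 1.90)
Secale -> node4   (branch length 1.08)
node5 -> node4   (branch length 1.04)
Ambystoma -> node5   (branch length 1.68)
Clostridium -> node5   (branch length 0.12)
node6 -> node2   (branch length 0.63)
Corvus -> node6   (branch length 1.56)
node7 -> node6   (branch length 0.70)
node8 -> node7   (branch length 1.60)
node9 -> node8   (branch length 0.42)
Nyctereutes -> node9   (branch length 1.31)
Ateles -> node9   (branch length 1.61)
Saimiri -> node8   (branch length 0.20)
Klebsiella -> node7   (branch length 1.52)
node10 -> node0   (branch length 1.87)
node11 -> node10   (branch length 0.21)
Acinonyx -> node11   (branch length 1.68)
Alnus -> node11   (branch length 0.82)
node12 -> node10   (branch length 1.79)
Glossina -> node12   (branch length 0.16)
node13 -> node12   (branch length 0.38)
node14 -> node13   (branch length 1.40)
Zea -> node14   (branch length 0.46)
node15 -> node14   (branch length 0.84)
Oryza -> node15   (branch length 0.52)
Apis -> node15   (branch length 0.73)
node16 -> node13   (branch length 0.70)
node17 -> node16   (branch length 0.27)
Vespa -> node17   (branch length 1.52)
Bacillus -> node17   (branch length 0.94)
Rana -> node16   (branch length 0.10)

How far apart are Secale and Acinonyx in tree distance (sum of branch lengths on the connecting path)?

The path runs Secale → … → MRCA → … → Acinonyx; the MRCA is the root of the tree.
Branch lengths along that path: 1.08 + 1.90 + 0.92 + 0.62 + 0.54 + 1.87 + 0.21 + 1.68 = 8.82.

8.82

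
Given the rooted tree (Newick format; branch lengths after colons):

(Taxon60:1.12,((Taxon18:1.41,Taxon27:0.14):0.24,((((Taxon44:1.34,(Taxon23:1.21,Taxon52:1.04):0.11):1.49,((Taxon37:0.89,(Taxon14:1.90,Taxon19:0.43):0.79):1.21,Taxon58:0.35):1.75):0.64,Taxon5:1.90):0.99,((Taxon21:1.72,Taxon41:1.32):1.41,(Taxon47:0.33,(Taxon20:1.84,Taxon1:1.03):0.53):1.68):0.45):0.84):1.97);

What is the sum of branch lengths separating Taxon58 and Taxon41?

6.91

The path runs Taxon58 → … → MRCA → … → Taxon41; the MRCA is the node subtending ((((Taxon44,(Taxon23,Taxon52)),((Taxon37,(Taxon14,Taxon19)),Taxon58)),Taxon5),((Taxon21,Taxon41),(Taxon47,(Taxon20,Taxon1)))).
Branch lengths along that path: 0.35 + 1.75 + 0.64 + 0.99 + 0.45 + 1.41 + 1.32 = 6.91.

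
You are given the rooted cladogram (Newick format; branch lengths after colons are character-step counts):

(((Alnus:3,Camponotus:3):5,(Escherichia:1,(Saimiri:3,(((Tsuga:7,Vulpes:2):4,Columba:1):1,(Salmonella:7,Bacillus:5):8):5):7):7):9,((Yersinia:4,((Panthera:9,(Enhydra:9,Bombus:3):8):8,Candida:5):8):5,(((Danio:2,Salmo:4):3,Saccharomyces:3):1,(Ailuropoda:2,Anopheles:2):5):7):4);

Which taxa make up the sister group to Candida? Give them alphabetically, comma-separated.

Candida attaches to the tree at the node subtending ((Panthera,(Enhydra,Bombus)),Candida).
The other lineage descending from that same node — the sister group — is (Panthera,(Enhydra,Bombus)); its 3 tips in alphabetical order are the answer.

Bombus, Enhydra, Panthera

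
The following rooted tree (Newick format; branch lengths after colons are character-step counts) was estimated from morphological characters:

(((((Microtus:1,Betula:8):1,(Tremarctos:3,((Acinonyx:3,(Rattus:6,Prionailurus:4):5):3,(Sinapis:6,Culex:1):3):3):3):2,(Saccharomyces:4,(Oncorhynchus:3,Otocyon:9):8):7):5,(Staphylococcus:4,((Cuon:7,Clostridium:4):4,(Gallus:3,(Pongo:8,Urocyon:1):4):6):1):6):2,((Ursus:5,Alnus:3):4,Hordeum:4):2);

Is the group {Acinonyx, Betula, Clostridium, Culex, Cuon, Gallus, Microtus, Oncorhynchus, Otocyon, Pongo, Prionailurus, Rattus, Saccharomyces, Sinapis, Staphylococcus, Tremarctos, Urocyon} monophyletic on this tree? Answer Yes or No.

Yes

The most recent common ancestor of these taxa subtends ((((Microtus,Betula),(Tremarctos,((Acinonyx,(Rattus,Prionailurus)),(Sinapis,Culex)))),(Saccharomyces,(Oncorhynchus,Otocyon))),(Staphylococcus,((Cuon,Clostridium),(Gallus,(Pongo,Urocyon))))).
That clade has exactly 17 tips — every listed taxon and nothing else — so the group is monophyletic.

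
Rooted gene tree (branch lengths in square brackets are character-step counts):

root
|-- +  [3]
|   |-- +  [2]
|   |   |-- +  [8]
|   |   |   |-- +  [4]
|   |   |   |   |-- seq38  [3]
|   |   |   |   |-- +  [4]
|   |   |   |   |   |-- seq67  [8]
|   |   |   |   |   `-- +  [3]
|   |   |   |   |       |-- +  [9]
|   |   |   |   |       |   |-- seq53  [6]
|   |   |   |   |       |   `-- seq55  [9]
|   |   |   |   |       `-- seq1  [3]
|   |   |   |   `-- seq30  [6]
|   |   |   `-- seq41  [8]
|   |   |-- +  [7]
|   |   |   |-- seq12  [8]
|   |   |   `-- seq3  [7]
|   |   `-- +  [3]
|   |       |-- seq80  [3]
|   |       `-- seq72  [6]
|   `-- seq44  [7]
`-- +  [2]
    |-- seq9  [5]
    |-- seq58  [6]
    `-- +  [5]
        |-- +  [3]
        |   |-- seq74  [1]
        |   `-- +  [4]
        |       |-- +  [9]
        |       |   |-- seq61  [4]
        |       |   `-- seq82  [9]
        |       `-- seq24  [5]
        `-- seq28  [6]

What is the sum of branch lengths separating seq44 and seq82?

42

The path runs seq44 → … → MRCA → … → seq82; the MRCA is the root of the tree.
Branch lengths along that path: 7 + 3 + 2 + 5 + 3 + 4 + 9 + 9 = 42.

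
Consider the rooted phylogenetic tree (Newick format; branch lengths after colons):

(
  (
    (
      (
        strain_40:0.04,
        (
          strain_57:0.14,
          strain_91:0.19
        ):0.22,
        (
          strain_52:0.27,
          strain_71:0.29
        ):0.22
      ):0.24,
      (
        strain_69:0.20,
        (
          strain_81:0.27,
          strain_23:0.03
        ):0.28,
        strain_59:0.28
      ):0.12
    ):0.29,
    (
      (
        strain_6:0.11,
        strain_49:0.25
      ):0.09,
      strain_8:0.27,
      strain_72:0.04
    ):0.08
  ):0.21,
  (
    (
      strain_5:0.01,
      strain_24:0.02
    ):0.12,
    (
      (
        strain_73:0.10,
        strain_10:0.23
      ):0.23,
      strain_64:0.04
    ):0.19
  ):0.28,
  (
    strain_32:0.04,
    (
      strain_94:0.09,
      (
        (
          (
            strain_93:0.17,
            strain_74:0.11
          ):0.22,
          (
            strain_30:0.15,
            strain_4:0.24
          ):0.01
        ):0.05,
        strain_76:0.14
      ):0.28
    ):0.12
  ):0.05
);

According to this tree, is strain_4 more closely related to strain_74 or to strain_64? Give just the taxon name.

strain_74

The MRCA of strain_4 and strain_74 subtends ((strain_93,strain_74),(strain_30,strain_4)) (4 taxa).
The MRCA of strain_4 and strain_64 is the root, subtending the entire tree (25 taxa).
The first is nested inside the second, so strain_4 shares a more recent common ancestor with strain_74.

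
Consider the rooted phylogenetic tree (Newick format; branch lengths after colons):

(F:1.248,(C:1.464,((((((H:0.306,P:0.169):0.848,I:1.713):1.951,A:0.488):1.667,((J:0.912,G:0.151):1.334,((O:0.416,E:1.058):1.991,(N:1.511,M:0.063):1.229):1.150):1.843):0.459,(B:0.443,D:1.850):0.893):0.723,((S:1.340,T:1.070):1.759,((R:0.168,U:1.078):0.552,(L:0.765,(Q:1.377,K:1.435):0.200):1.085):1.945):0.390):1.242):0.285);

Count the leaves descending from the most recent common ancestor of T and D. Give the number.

19

The MRCA of T and D is the node subtending ((((((H,P),I),A),((J,G),((O,E),(N,M)))),(B,D)),((S,T),((R,U),(L,(Q,K))))).
That clade contains 19 terminal taxa: A, B, D, E, G, H, I, J, K, L, M, N, O, P, Q, R, S, T, U.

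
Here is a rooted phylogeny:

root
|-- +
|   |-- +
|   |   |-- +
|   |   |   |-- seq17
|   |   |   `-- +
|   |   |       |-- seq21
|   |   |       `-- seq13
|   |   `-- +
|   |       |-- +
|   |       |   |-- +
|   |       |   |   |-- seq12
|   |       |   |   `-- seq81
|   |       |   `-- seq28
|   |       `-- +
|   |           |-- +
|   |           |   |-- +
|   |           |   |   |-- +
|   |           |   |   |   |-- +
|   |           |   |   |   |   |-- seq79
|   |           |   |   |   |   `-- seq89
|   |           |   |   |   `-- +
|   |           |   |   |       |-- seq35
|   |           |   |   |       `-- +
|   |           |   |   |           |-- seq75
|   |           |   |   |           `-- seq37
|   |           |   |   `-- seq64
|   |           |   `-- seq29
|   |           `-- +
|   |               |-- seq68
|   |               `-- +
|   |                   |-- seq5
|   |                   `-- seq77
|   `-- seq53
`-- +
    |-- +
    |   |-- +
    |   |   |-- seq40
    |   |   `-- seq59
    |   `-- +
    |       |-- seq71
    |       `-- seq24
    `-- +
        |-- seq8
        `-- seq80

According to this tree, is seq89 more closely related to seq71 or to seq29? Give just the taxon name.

The MRCA of seq89 and seq29 subtends ((((seq79,seq89),(seq35,(seq75,seq37))),seq64),seq29) (7 taxa).
The MRCA of seq89 and seq71 is the root, subtending the entire tree (23 taxa).
The first is nested inside the second, so seq89 shares a more recent common ancestor with seq29.

seq29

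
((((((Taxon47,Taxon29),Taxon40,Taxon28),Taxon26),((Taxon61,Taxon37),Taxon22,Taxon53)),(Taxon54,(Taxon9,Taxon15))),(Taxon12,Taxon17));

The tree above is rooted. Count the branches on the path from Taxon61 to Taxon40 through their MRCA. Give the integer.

The MRCA of Taxon61 and Taxon40 is the node subtending ((((Taxon47,Taxon29),Taxon40,Taxon28),Taxon26),((Taxon61,Taxon37),Taxon22,Taxon53)).
From Taxon61 up to that node: 3 branches. From Taxon40 up to the same node: 3 branches. Total: 3 + 3 = 6.

6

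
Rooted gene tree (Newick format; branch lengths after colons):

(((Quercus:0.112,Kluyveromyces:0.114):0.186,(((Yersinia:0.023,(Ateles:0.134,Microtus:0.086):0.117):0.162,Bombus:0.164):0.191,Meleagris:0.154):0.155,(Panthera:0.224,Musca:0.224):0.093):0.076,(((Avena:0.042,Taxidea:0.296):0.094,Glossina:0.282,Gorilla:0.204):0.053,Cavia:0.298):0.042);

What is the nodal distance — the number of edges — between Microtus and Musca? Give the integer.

The MRCA of Microtus and Musca is the node subtending ((Quercus,Kluyveromyces),(((Yersinia,(Ateles,Microtus)),Bombus),Meleagris),(Panthera,Musca)).
From Microtus up to that node: 5 branches. From Musca up to the same node: 2 branches. Total: 5 + 2 = 7.

7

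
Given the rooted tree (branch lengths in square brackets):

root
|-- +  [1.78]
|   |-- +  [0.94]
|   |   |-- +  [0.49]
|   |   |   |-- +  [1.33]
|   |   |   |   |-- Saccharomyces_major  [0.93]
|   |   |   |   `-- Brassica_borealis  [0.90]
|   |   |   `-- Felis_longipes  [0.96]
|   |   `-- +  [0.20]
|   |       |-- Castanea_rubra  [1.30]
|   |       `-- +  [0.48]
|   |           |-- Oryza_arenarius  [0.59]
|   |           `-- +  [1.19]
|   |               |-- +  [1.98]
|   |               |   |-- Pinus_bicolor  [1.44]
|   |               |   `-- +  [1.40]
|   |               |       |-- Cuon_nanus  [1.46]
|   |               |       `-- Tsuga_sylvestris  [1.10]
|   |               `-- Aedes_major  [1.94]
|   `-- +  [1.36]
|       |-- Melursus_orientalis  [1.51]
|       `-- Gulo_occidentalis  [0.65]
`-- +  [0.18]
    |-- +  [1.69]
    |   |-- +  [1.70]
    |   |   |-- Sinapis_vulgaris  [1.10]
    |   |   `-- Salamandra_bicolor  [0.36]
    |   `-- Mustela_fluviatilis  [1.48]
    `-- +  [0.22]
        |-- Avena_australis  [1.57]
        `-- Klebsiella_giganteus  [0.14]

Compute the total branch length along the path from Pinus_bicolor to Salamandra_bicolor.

The path runs Pinus_bicolor → … → MRCA → … → Salamandra_bicolor; the MRCA is the root of the tree.
Branch lengths along that path: 1.44 + 1.98 + 1.19 + 0.48 + 0.20 + 0.94 + 1.78 + 0.18 + 1.69 + 1.70 + 0.36 = 11.94.

11.94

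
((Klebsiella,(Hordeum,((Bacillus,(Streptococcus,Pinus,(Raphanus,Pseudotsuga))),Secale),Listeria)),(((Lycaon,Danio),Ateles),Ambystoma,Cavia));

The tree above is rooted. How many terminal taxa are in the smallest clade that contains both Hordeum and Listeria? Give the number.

The MRCA of Hordeum and Listeria is the node subtending (Hordeum,((Bacillus,(Streptococcus,Pinus,(Raphanus,Pseudotsuga))),Secale),Listeria).
That clade contains 8 terminal taxa: Bacillus, Hordeum, Listeria, Pinus, Pseudotsuga, Raphanus, Secale, Streptococcus.

8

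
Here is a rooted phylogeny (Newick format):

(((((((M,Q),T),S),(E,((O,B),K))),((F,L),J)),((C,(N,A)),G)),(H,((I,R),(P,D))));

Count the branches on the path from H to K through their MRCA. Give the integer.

8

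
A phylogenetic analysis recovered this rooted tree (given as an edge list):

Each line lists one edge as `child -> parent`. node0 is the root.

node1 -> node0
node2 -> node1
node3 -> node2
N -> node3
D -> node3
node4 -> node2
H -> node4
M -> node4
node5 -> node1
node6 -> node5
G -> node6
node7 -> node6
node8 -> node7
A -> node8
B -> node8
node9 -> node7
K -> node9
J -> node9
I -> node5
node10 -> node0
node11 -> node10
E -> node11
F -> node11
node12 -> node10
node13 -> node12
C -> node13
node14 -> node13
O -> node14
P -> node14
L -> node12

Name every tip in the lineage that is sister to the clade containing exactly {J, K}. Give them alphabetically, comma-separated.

The clade containing exactly {J, K} attaches to the tree at the node subtending ((A,B),(K,J)).
The other lineage descending from that same node — the sister group — is (A,B); its 2 tips in alphabetical order are the answer.

A, B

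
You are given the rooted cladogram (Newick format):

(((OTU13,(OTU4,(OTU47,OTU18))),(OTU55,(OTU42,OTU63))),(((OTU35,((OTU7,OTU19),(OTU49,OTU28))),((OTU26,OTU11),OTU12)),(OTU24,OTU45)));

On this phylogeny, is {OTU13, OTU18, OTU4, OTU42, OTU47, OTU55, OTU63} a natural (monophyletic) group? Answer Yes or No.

The most recent common ancestor of these taxa subtends ((OTU13,(OTU4,(OTU47,OTU18))),(OTU55,(OTU42,OTU63))).
That clade has exactly 7 tips — every listed taxon and nothing else — so the group is monophyletic.

Yes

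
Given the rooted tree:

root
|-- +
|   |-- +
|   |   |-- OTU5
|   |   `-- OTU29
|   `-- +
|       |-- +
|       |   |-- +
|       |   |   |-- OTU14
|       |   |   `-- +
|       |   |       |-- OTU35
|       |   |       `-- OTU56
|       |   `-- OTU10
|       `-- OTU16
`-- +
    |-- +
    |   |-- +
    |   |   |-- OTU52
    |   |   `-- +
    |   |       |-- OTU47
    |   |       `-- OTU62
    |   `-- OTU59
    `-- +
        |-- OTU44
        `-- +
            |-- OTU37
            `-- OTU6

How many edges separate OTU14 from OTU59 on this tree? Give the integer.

The MRCA of OTU14 and OTU59 is the root of the tree.
From OTU14 up to that node: 5 branches. From OTU59 up to the same node: 3 branches. Total: 5 + 3 = 8.

8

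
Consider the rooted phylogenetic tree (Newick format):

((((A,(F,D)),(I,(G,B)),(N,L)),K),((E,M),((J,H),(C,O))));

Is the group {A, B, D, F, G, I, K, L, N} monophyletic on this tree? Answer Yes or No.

The most recent common ancestor of these taxa subtends (((A,(F,D)),(I,(G,B)),(N,L)),K).
That clade has exactly 9 tips — every listed taxon and nothing else — so the group is monophyletic.

Yes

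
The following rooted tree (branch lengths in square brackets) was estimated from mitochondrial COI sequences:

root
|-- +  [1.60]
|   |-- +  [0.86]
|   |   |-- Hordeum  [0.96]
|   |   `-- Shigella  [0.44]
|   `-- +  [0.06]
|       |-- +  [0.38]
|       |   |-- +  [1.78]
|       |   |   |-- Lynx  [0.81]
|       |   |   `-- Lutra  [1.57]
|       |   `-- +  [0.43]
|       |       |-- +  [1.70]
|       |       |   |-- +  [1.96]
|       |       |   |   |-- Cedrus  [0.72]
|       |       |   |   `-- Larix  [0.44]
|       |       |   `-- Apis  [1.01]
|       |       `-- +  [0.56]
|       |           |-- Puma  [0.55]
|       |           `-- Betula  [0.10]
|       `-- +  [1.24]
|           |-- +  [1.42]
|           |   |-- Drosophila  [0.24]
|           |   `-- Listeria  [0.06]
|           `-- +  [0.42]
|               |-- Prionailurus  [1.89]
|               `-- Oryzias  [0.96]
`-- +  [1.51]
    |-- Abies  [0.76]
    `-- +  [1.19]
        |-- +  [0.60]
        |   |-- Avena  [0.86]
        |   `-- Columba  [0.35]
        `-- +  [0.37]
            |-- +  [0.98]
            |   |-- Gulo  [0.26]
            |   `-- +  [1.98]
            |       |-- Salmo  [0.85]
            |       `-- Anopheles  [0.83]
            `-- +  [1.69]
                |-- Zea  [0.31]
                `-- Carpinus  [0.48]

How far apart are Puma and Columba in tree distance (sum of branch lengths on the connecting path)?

7.23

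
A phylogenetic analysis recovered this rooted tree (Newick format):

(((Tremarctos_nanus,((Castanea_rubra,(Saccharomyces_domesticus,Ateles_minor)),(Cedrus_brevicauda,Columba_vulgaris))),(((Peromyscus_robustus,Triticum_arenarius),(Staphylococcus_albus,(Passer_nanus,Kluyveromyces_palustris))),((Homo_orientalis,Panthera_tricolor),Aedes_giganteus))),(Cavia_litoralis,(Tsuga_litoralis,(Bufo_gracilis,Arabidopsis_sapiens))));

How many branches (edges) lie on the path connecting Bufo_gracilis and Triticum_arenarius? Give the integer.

The MRCA of Bufo_gracilis and Triticum_arenarius is the root of the tree.
From Bufo_gracilis up to that node: 4 branches. From Triticum_arenarius up to the same node: 5 branches. Total: 4 + 5 = 9.

9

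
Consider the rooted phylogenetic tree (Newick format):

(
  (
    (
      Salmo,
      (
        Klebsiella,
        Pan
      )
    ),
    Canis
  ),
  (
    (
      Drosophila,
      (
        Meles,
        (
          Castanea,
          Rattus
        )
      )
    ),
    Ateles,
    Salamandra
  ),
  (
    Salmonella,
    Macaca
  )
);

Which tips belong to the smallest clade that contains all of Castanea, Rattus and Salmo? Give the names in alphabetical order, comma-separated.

Tracing Castanea: it sits inside (Castanea,Rattus).
Tracing Rattus: it sits inside (Castanea,Rattus).
Tracing Salmo: it sits inside (Salmo,(Klebsiella,Pan)).
The smallest clade enclosing all 3 is the whole tree (their MRCA is the root), so the answer is all 12 tips in alphabetical order.

Ateles, Canis, Castanea, Drosophila, Klebsiella, Macaca, Meles, Pan, Rattus, Salamandra, Salmo, Salmonella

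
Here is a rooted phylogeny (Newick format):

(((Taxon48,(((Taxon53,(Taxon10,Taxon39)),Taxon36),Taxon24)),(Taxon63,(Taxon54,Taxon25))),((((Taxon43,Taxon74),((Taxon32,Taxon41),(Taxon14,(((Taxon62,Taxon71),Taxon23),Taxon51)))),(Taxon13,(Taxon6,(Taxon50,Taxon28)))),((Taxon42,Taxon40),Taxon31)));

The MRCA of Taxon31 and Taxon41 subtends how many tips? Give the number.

16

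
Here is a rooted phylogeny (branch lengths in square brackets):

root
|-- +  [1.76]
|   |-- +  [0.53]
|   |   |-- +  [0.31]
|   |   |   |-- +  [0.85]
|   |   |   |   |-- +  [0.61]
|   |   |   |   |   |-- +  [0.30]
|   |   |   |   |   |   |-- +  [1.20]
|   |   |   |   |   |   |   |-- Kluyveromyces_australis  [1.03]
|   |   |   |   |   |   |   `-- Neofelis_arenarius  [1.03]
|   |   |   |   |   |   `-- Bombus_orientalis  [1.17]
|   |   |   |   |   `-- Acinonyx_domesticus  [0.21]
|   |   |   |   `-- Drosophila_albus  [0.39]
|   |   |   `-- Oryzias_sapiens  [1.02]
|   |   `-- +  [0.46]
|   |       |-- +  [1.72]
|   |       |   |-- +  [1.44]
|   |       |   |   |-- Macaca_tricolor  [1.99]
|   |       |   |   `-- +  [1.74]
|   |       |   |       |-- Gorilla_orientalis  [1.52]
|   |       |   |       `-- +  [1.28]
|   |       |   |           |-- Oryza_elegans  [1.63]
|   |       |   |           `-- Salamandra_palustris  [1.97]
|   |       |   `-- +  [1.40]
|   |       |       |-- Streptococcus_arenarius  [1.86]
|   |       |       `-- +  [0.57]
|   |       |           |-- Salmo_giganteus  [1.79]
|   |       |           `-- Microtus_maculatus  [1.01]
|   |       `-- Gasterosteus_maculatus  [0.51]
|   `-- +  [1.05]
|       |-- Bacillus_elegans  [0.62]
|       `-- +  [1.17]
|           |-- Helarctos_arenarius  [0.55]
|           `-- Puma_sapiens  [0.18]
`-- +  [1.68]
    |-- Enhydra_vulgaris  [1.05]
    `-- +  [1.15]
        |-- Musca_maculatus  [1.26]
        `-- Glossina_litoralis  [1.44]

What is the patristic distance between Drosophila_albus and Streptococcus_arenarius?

6.99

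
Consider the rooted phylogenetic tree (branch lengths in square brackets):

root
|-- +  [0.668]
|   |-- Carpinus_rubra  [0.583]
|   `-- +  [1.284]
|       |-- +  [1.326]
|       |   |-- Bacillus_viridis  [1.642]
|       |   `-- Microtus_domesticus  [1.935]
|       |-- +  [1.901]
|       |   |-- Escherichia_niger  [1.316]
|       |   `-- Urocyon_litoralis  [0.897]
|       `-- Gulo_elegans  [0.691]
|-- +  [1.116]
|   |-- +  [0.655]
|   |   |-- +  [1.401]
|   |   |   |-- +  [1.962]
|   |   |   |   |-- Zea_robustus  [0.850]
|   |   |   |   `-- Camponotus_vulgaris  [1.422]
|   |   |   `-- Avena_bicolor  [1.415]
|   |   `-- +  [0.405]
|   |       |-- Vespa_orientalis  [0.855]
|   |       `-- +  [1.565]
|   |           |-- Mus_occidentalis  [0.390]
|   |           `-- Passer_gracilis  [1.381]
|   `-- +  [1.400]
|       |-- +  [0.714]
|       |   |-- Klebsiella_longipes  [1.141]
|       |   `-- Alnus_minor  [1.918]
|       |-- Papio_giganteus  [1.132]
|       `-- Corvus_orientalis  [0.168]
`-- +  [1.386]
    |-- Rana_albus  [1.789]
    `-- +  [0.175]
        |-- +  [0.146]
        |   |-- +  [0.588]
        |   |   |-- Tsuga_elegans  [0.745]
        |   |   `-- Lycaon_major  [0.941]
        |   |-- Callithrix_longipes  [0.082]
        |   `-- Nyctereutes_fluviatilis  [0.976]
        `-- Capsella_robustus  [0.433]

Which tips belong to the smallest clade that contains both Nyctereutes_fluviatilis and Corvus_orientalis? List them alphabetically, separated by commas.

Tracing Nyctereutes_fluviatilis: it sits inside ((Tsuga_elegans,Lycaon_major),Callithrix_longipes,Nyctereutes_fluviatilis).
Tracing Corvus_orientalis: it sits inside ((Klebsiella_longipes,Alnus_minor),Papio_giganteus,Corvus_orientalis).
The smallest clade enclosing both is the whole tree (their MRCA is the root), so the answer is all 22 tips in alphabetical order.

Alnus_minor, Avena_bicolor, Bacillus_viridis, Callithrix_longipes, Camponotus_vulgaris, Capsella_robustus, Carpinus_rubra, Corvus_orientalis, Escherichia_niger, Gulo_elegans, Klebsiella_longipes, Lycaon_major, Microtus_domesticus, Mus_occidentalis, Nyctereutes_fluviatilis, Papio_giganteus, Passer_gracilis, Rana_albus, Tsuga_elegans, Urocyon_litoralis, Vespa_orientalis, Zea_robustus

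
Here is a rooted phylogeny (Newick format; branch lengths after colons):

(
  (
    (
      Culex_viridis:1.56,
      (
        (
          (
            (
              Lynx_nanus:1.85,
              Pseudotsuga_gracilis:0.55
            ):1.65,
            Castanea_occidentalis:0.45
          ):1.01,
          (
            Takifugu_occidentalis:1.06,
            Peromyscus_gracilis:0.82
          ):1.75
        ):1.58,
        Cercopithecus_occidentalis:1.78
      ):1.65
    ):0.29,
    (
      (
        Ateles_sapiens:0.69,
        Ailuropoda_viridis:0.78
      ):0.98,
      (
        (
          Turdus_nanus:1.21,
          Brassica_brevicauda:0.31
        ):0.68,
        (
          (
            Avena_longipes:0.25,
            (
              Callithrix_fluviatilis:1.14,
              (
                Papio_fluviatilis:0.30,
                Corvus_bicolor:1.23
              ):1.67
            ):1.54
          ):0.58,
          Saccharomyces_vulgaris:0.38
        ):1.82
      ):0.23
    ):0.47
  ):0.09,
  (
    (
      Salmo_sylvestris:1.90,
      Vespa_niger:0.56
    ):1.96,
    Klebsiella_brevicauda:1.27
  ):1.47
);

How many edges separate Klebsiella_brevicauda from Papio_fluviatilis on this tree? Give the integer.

The MRCA of Klebsiella_brevicauda and Papio_fluviatilis is the root of the tree.
From Klebsiella_brevicauda up to that node: 2 branches. From Papio_fluviatilis up to the same node: 8 branches. Total: 2 + 8 = 10.

10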